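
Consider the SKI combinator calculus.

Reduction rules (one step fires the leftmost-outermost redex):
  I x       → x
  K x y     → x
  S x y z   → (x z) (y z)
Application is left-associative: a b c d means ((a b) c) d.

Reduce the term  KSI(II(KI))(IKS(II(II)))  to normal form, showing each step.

  start: KSI(II(KI))(IKS(II(II)))
  step 1: S(II(KI))(IKS(II(II)))
  step 2: S(I(KI))(IKS(II(II)))
  step 3: S(KI)(IKS(II(II)))
  step 4: S(KI)(KS(II(II)))
  step 5: S(KI)S

Answer: normal form = S(KI)S  (in 5 steps)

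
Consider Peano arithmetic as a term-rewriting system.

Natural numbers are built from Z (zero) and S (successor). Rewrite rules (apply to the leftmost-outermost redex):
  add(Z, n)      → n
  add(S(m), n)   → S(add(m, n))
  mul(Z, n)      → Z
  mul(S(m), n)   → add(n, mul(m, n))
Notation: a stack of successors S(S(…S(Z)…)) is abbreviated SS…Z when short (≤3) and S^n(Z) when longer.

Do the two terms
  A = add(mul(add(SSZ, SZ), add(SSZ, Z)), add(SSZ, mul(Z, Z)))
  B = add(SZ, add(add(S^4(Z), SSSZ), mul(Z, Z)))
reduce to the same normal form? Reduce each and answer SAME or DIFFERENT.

Answer: SAME — A ⇓ S^8(Z), B ⇓ S^8(Z)

Derivation:
Term A:
  start: add(mul(add(SSZ, SZ), add(SSZ, Z)), add(SSZ, mul(Z, Z)))
  →1  add(mul(S(add(SZ, SZ)), add(SSZ, Z)), add(SSZ, mul(Z, Z)))
  →2  add(add(add(SSZ, Z), mul(add(SZ, SZ), add(SSZ, Z))), add(SSZ, mul(Z, Z)))
  →3  add(add(S(add(SZ, Z)), mul(add(SZ, SZ), add(SSZ, Z))), add(SSZ, mul(Z, Z)))
  →4  add(S(add(add(SZ, Z), mul(add(SZ, SZ), add(SSZ, Z)))), add(SSZ, mul(Z, Z)))
  →5  S(add(add(add(SZ, Z), mul(add(SZ, SZ), add(SSZ, Z))), add(SSZ, mul(Z, Z))))
  →6  S(add(add(S(add(Z, Z)), mul(add(SZ, SZ), add(SSZ, Z))), add(SSZ, mul(Z, Z))))
  →7  S(add(S(add(add(Z, Z), mul(add(SZ, SZ), add(SSZ, Z)))), add(SSZ, mul(Z, Z))))
  →8  S(S(add(add(add(Z, Z), mul(add(SZ, SZ), add(SSZ, Z))), add(SSZ, mul(Z, Z)))))
  →9  S(S(add(add(Z, mul(add(SZ, SZ), add(SSZ, Z))), add(SSZ, mul(Z, Z)))))
  →10  S(S(add(mul(add(SZ, SZ), add(SSZ, Z)), add(SSZ, mul(Z, Z)))))
  →11  S(S(add(mul(S(add(Z, SZ)), add(SSZ, Z)), add(SSZ, mul(Z, Z)))))
  →12  S(S(add(add(add(SSZ, Z), mul(add(Z, SZ), add(SSZ, Z))), add(SSZ, mul(Z, Z)))))
  →13  S(S(add(add(S(add(SZ, Z)), mul(add(Z, SZ), add(SSZ, Z))), add(SSZ, mul(Z, Z)))))
  →14  S(S(add(S(add(add(SZ, Z), mul(add(Z, SZ), add(SSZ, Z)))), add(SSZ, mul(Z, Z)))))
  →15  S(S(S(add(add(add(SZ, Z), mul(add(Z, SZ), add(SSZ, Z))), add(SSZ, mul(Z, Z))))))
  →16  S(S(S(add(add(S(add(Z, Z)), mul(add(Z, SZ), add(SSZ, Z))), add(SSZ, mul(Z, Z))))))
  →17  S(S(S(add(S(add(add(Z, Z), mul(add(Z, SZ), add(SSZ, Z)))), add(SSZ, mul(Z, Z))))))
  →18  S(S(S(S(add(add(add(Z, Z), mul(add(Z, SZ), add(SSZ, Z))), add(SSZ, mul(Z, Z)))))))
  →19  S(S(S(S(add(add(Z, mul(add(Z, SZ), add(SSZ, Z))), add(SSZ, mul(Z, Z)))))))
  →20  S(S(S(S(add(mul(add(Z, SZ), add(SSZ, Z)), add(SSZ, mul(Z, Z)))))))
  →21  S(S(S(S(add(mul(SZ, add(SSZ, Z)), add(SSZ, mul(Z, Z)))))))
  →22  S(S(S(S(add(add(add(SSZ, Z), mul(Z, add(SSZ, Z))), add(SSZ, mul(Z, Z)))))))
  →23  S(S(S(S(add(add(S(add(SZ, Z)), mul(Z, add(SSZ, Z))), add(SSZ, mul(Z, Z)))))))
  →24  S(S(S(S(add(S(add(add(SZ, Z), mul(Z, add(SSZ, Z)))), add(SSZ, mul(Z, Z)))))))
  →25  S(S(S(S(S(add(add(add(SZ, Z), mul(Z, add(SSZ, Z))), add(SSZ, mul(Z, Z))))))))
  →26  S(S(S(S(S(add(add(S(add(Z, Z)), mul(Z, add(SSZ, Z))), add(SSZ, mul(Z, Z))))))))
  →27  S(S(S(S(S(add(S(add(add(Z, Z), mul(Z, add(SSZ, Z)))), add(SSZ, mul(Z, Z))))))))
  →28  S(S(S(S(S(S(add(add(add(Z, Z), mul(Z, add(SSZ, Z))), add(SSZ, mul(Z, Z)))))))))
  →29  S(S(S(S(S(S(add(add(Z, mul(Z, add(SSZ, Z))), add(SSZ, mul(Z, Z)))))))))
  →30  S(S(S(S(S(S(add(mul(Z, add(SSZ, Z)), add(SSZ, mul(Z, Z)))))))))
  →31  S(S(S(S(S(S(add(Z, add(SSZ, mul(Z, Z)))))))))
  →32  S(S(S(S(S(S(add(SSZ, mul(Z, Z))))))))
  →33  S(S(S(S(S(S(S(add(SZ, mul(Z, Z)))))))))
  →34  S(S(S(S(S(S(S(S(add(Z, mul(Z, Z))))))))))
  →35  S(S(S(S(S(S(S(S(mul(Z, Z)))))))))
  →36  S^8(Z)

Term B:
  start: add(SZ, add(add(S^4(Z), SSSZ), mul(Z, Z)))
  →1  S(add(Z, add(add(S^4(Z), SSSZ), mul(Z, Z))))
  →2  S(add(add(S^4(Z), SSSZ), mul(Z, Z)))
  →3  S(add(S(add(SSSZ, SSSZ)), mul(Z, Z)))
  →4  S(S(add(add(SSSZ, SSSZ), mul(Z, Z))))
  →5  S(S(add(S(add(SSZ, SSSZ)), mul(Z, Z))))
  →6  S(S(S(add(add(SSZ, SSSZ), mul(Z, Z)))))
  →7  S(S(S(add(S(add(SZ, SSSZ)), mul(Z, Z)))))
  →8  S(S(S(S(add(add(SZ, SSSZ), mul(Z, Z))))))
  →9  S(S(S(S(add(S(add(Z, SSSZ)), mul(Z, Z))))))
  →10  S(S(S(S(S(add(add(Z, SSSZ), mul(Z, Z)))))))
  →11  S(S(S(S(S(add(SSSZ, mul(Z, Z)))))))
  →12  S(S(S(S(S(S(add(SSZ, mul(Z, Z))))))))
  →13  S(S(S(S(S(S(S(add(SZ, mul(Z, Z)))))))))
  →14  S(S(S(S(S(S(S(S(add(Z, mul(Z, Z))))))))))
  →15  S(S(S(S(S(S(S(S(mul(Z, Z)))))))))
  →16  S^8(Z)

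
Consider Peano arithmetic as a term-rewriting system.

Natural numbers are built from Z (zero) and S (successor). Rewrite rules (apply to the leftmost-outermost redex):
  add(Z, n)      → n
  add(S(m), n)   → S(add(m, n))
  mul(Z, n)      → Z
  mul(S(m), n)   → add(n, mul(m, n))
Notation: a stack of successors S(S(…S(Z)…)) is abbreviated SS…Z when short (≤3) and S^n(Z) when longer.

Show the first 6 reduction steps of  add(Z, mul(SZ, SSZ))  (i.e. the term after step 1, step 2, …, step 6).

Answer: after 6 steps: SSZ

Derivation:
  start: add(Z, mul(SZ, SSZ))
  step 1: mul(SZ, SSZ)
  step 2: add(SSZ, mul(Z, SSZ))
  step 3: S(add(SZ, mul(Z, SSZ)))
  step 4: S(S(add(Z, mul(Z, SSZ))))
  step 5: S(S(mul(Z, SSZ)))
  step 6: SSZ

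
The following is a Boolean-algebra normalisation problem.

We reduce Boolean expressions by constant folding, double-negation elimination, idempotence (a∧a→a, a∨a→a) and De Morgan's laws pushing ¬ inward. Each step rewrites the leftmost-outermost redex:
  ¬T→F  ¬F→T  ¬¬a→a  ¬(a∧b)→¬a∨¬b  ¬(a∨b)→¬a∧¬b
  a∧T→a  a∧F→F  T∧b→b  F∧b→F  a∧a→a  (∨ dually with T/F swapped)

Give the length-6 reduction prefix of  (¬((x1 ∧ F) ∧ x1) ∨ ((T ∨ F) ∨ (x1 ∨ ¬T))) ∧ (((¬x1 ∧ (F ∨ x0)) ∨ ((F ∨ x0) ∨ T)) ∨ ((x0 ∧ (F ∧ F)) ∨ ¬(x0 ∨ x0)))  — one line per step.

Answer: after 6 steps: T ∧ (((¬x1 ∧ (F ∨ x0)) ∨ ((F ∨ x0) ∨ T)) ∨ ((x0 ∧ (F ∧ F)) ∨ ¬(x0 ∨ x0)))

Reduction:
  start: (¬((x1 ∧ F) ∧ x1) ∨ ((T ∨ F) ∨ (x1 ∨ ¬T))) ∧ (((¬x1 ∧ (F ∨ x0)) ∨ ((F ∨ x0) ∨ T)) ∨ ((x0 ∧ (F ∧ F)) ∨ ¬(x0 ∨ x0)))
  step 1: ((¬(x1 ∧ F) ∨ ¬x1) ∨ ((T ∨ F) ∨ (x1 ∨ ¬T))) ∧ (((¬x1 ∧ (F ∨ x0)) ∨ ((F ∨ x0) ∨ T)) ∨ ((x0 ∧ (F ∧ F)) ∨ ¬(x0 ∨ x0)))
  step 2: (((¬x1 ∨ ¬F) ∨ ¬x1) ∨ ((T ∨ F) ∨ (x1 ∨ ¬T))) ∧ (((¬x1 ∧ (F ∨ x0)) ∨ ((F ∨ x0) ∨ T)) ∨ ((x0 ∧ (F ∧ F)) ∨ ¬(x0 ∨ x0)))
  step 3: (((¬x1 ∨ T) ∨ ¬x1) ∨ ((T ∨ F) ∨ (x1 ∨ ¬T))) ∧ (((¬x1 ∧ (F ∨ x0)) ∨ ((F ∨ x0) ∨ T)) ∨ ((x0 ∧ (F ∧ F)) ∨ ¬(x0 ∨ x0)))
  step 4: ((T ∨ ¬x1) ∨ ((T ∨ F) ∨ (x1 ∨ ¬T))) ∧ (((¬x1 ∧ (F ∨ x0)) ∨ ((F ∨ x0) ∨ T)) ∨ ((x0 ∧ (F ∧ F)) ∨ ¬(x0 ∨ x0)))
  step 5: (T ∨ ((T ∨ F) ∨ (x1 ∨ ¬T))) ∧ (((¬x1 ∧ (F ∨ x0)) ∨ ((F ∨ x0) ∨ T)) ∨ ((x0 ∧ (F ∧ F)) ∨ ¬(x0 ∨ x0)))
  step 6: T ∧ (((¬x1 ∧ (F ∨ x0)) ∨ ((F ∨ x0) ∨ T)) ∨ ((x0 ∧ (F ∧ F)) ∨ ¬(x0 ∨ x0)))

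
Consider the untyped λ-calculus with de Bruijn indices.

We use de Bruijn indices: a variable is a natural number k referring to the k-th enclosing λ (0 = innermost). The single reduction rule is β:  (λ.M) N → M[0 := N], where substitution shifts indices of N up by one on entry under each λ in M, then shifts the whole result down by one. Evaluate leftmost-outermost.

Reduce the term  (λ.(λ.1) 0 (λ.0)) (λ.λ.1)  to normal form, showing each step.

Answer: normal form = λ.λ.0  (in 3 steps)

Reduction:
  start: (λ.(λ.1) 0 (λ.0)) (λ.λ.1)
  step 1: (λ.λ.λ.1) (λ.λ.1) (λ.0)
  step 2: (λ.λ.1) (λ.0)
  step 3: λ.λ.0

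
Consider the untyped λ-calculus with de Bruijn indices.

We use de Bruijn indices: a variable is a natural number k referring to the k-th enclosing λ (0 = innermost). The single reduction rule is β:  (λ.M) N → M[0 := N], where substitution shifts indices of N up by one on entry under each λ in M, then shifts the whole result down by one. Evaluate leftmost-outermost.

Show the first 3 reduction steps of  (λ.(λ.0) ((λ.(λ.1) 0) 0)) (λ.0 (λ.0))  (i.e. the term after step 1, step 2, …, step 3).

  start: (λ.(λ.0) ((λ.(λ.1) 0) 0)) (λ.0 (λ.0))
  →1  (λ.0) ((λ.(λ.1) 0) (λ.0 (λ.0)))
  →2  (λ.(λ.1) 0) (λ.0 (λ.0))
  →3  (λ.λ.0 (λ.0)) (λ.0 (λ.0))

Answer: after 3 steps: (λ.λ.0 (λ.0)) (λ.0 (λ.0))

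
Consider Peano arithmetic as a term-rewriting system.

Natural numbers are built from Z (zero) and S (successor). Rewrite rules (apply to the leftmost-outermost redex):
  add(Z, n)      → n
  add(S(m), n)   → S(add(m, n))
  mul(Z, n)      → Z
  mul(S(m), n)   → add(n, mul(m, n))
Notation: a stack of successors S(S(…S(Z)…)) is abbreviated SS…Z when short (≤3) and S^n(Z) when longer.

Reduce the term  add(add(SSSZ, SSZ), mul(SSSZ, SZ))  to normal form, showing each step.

Answer: normal form = S^8(Z)  (in 20 steps)

Reduction:
  start: add(add(SSSZ, SSZ), mul(SSSZ, SZ))
  →1  add(S(add(SSZ, SSZ)), mul(SSSZ, SZ))
  →2  S(add(add(SSZ, SSZ), mul(SSSZ, SZ)))
  →3  S(add(S(add(SZ, SSZ)), mul(SSSZ, SZ)))
  →4  S(S(add(add(SZ, SSZ), mul(SSSZ, SZ))))
  →5  S(S(add(S(add(Z, SSZ)), mul(SSSZ, SZ))))
  →6  S(S(S(add(add(Z, SSZ), mul(SSSZ, SZ)))))
  →7  S(S(S(add(SSZ, mul(SSSZ, SZ)))))
  →8  S(S(S(S(add(SZ, mul(SSSZ, SZ))))))
  →9  S(S(S(S(S(add(Z, mul(SSSZ, SZ)))))))
  →10  S(S(S(S(S(mul(SSSZ, SZ))))))
  →11  S(S(S(S(S(add(SZ, mul(SSZ, SZ)))))))
  →12  S(S(S(S(S(S(add(Z, mul(SSZ, SZ))))))))
  →13  S(S(S(S(S(S(mul(SSZ, SZ)))))))
  →14  S(S(S(S(S(S(add(SZ, mul(SZ, SZ))))))))
  →15  S(S(S(S(S(S(S(add(Z, mul(SZ, SZ)))))))))
  →16  S(S(S(S(S(S(S(mul(SZ, SZ))))))))
  →17  S(S(S(S(S(S(S(add(SZ, mul(Z, SZ)))))))))
  →18  S(S(S(S(S(S(S(S(add(Z, mul(Z, SZ))))))))))
  →19  S(S(S(S(S(S(S(S(mul(Z, SZ)))))))))
  →20  S^8(Z)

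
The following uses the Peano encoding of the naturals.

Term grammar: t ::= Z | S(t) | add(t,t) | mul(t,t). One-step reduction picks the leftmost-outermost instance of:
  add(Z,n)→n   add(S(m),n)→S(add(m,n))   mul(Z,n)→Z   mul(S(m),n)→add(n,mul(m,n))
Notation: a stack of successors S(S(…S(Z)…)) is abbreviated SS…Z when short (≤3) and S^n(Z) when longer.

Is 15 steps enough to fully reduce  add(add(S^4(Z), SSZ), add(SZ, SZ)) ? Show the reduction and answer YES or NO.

  start: add(add(S^4(Z), SSZ), add(SZ, SZ))
  →1  add(S(add(SSSZ, SSZ)), add(SZ, SZ))
  →2  S(add(add(SSSZ, SSZ), add(SZ, SZ)))
  →3  S(add(S(add(SSZ, SSZ)), add(SZ, SZ)))
  →4  S(S(add(add(SSZ, SSZ), add(SZ, SZ))))
  →5  S(S(add(S(add(SZ, SSZ)), add(SZ, SZ))))
  →6  S(S(S(add(add(SZ, SSZ), add(SZ, SZ)))))
  →7  S(S(S(add(S(add(Z, SSZ)), add(SZ, SZ)))))
  →8  S(S(S(S(add(add(Z, SSZ), add(SZ, SZ))))))
  →9  S(S(S(S(add(SSZ, add(SZ, SZ))))))
  →10  S(S(S(S(S(add(SZ, add(SZ, SZ)))))))
  →11  S(S(S(S(S(S(add(Z, add(SZ, SZ))))))))
  →12  S(S(S(S(S(S(add(SZ, SZ)))))))
  →13  S(S(S(S(S(S(S(add(Z, SZ))))))))
  →14  S^8(Z)

Answer: YES — reaches normal form S^8(Z) in 14 ≤ 15 steps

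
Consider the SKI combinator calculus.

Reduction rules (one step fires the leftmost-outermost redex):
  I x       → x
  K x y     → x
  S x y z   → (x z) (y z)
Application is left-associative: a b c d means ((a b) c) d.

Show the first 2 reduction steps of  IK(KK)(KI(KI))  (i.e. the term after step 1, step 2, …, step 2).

Answer: after 2 steps: KK

Working:
  start: IK(KK)(KI(KI))
  [1] K(KK)(KI(KI))
  [2] KK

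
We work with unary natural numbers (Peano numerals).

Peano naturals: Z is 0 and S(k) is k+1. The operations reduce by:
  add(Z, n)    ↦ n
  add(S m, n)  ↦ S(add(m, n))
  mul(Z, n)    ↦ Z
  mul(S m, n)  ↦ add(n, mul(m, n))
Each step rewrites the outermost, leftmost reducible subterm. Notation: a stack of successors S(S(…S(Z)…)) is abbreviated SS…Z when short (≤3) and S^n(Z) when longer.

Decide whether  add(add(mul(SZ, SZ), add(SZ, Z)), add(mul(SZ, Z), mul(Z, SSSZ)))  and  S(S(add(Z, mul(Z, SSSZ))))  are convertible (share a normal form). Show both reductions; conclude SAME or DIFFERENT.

Answer: SAME — A ⇓ SSZ, B ⇓ SSZ

Working:
Term A:
  start: add(add(mul(SZ, SZ), add(SZ, Z)), add(mul(SZ, Z), mul(Z, SSSZ)))
  [1] add(add(add(SZ, mul(Z, SZ)), add(SZ, Z)), add(mul(SZ, Z), mul(Z, SSSZ)))
  [2] add(add(S(add(Z, mul(Z, SZ))), add(SZ, Z)), add(mul(SZ, Z), mul(Z, SSSZ)))
  [3] add(S(add(add(Z, mul(Z, SZ)), add(SZ, Z))), add(mul(SZ, Z), mul(Z, SSSZ)))
  [4] S(add(add(add(Z, mul(Z, SZ)), add(SZ, Z)), add(mul(SZ, Z), mul(Z, SSSZ))))
  [5] S(add(add(mul(Z, SZ), add(SZ, Z)), add(mul(SZ, Z), mul(Z, SSSZ))))
  [6] S(add(add(Z, add(SZ, Z)), add(mul(SZ, Z), mul(Z, SSSZ))))
  [7] S(add(add(SZ, Z), add(mul(SZ, Z), mul(Z, SSSZ))))
  [8] S(add(S(add(Z, Z)), add(mul(SZ, Z), mul(Z, SSSZ))))
  [9] S(S(add(add(Z, Z), add(mul(SZ, Z), mul(Z, SSSZ)))))
  [10] S(S(add(Z, add(mul(SZ, Z), mul(Z, SSSZ)))))
  [11] S(S(add(mul(SZ, Z), mul(Z, SSSZ))))
  [12] S(S(add(add(Z, mul(Z, Z)), mul(Z, SSSZ))))
  [13] S(S(add(mul(Z, Z), mul(Z, SSSZ))))
  [14] S(S(add(Z, mul(Z, SSSZ))))
  [15] S(S(mul(Z, SSSZ)))
  [16] SSZ

Term B:
  start: S(S(add(Z, mul(Z, SSSZ))))
  [1] S(S(mul(Z, SSSZ)))
  [2] SSZ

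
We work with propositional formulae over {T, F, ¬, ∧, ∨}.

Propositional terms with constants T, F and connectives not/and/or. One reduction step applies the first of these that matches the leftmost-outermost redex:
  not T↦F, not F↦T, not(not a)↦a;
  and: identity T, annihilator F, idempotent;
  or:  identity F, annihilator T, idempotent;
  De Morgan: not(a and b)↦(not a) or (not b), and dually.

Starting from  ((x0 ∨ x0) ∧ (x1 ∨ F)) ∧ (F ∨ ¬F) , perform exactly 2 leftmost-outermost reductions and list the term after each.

Answer: after 2 steps: (x0 ∧ x1) ∧ (F ∨ ¬F)

Reduction:
  start: ((x0 ∨ x0) ∧ (x1 ∨ F)) ∧ (F ∨ ¬F)
  →1  (x0 ∧ (x1 ∨ F)) ∧ (F ∨ ¬F)
  →2  (x0 ∧ x1) ∧ (F ∨ ¬F)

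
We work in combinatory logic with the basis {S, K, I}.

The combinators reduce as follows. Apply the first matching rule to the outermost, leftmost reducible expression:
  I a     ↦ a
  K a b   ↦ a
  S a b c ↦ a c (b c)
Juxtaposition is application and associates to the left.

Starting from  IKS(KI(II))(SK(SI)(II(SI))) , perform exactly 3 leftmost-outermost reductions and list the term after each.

  start: IKS(KI(II))(SK(SI)(II(SI)))
  [1] KS(KI(II))(SK(SI)(II(SI)))
  [2] S(SK(SI)(II(SI)))
  [3] S(K(II(SI))(SI(II(SI))))

Answer: after 3 steps: S(K(II(SI))(SI(II(SI))))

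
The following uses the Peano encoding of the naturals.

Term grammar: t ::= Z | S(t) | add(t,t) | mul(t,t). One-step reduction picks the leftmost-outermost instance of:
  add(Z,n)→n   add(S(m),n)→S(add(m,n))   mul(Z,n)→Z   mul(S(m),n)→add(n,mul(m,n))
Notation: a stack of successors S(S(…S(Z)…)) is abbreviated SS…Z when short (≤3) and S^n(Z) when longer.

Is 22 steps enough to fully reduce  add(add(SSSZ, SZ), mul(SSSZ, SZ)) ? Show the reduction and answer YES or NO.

Answer: YES — reaches normal form S^7(Z) in 19 ≤ 22 steps

Derivation:
  start: add(add(SSSZ, SZ), mul(SSSZ, SZ))
  →1  add(S(add(SSZ, SZ)), mul(SSSZ, SZ))
  →2  S(add(add(SSZ, SZ), mul(SSSZ, SZ)))
  →3  S(add(S(add(SZ, SZ)), mul(SSSZ, SZ)))
  →4  S(S(add(add(SZ, SZ), mul(SSSZ, SZ))))
  →5  S(S(add(S(add(Z, SZ)), mul(SSSZ, SZ))))
  →6  S(S(S(add(add(Z, SZ), mul(SSSZ, SZ)))))
  →7  S(S(S(add(SZ, mul(SSSZ, SZ)))))
  →8  S(S(S(S(add(Z, mul(SSSZ, SZ))))))
  →9  S(S(S(S(mul(SSSZ, SZ)))))
  →10  S(S(S(S(add(SZ, mul(SSZ, SZ))))))
  →11  S(S(S(S(S(add(Z, mul(SSZ, SZ)))))))
  →12  S(S(S(S(S(mul(SSZ, SZ))))))
  →13  S(S(S(S(S(add(SZ, mul(SZ, SZ)))))))
  →14  S(S(S(S(S(S(add(Z, mul(SZ, SZ))))))))
  →15  S(S(S(S(S(S(mul(SZ, SZ)))))))
  →16  S(S(S(S(S(S(add(SZ, mul(Z, SZ))))))))
  →17  S(S(S(S(S(S(S(add(Z, mul(Z, SZ)))))))))
  →18  S(S(S(S(S(S(S(mul(Z, SZ))))))))
  →19  S^7(Z)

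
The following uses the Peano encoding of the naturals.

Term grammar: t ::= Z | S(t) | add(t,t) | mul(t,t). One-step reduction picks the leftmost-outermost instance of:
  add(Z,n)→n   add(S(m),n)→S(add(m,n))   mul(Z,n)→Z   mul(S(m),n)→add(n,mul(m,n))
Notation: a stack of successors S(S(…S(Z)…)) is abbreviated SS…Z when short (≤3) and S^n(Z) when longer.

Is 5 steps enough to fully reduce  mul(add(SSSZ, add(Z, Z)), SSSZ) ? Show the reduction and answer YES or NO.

  start: mul(add(SSSZ, add(Z, Z)), SSSZ)
  →1  mul(S(add(SSZ, add(Z, Z))), SSSZ)
  →2  add(SSSZ, mul(add(SSZ, add(Z, Z)), SSSZ))
  →3  S(add(SSZ, mul(add(SSZ, add(Z, Z)), SSSZ)))
  →4  S(S(add(SZ, mul(add(SSZ, add(Z, Z)), SSSZ))))
  →5  S(S(S(add(Z, mul(add(SSZ, add(Z, Z)), SSSZ)))))

Answer: NO — after 5 steps the term is S(S(S(add(Z, mul(add(SSZ, add(Z, Z)), SSSZ))))), not yet normal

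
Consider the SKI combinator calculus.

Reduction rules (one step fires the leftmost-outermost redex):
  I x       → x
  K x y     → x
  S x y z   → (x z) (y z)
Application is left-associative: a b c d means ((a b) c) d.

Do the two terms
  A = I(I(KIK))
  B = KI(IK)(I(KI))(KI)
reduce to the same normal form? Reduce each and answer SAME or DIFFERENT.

Term A:
  start: I(I(KIK))
  [1] I(KIK)
  [2] KIK
  [3] I

Term B:
  start: KI(IK)(I(KI))(KI)
  [1] I(I(KI))(KI)
  [2] I(KI)(KI)
  [3] KI(KI)
  [4] I

Answer: SAME — A ⇓ I, B ⇓ I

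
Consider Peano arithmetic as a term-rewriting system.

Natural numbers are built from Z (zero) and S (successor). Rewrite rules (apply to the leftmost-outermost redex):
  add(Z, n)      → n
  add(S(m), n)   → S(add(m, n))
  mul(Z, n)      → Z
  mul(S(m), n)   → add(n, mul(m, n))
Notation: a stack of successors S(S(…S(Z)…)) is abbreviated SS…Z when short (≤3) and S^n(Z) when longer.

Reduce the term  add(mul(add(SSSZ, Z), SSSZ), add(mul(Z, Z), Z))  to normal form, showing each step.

  start: add(mul(add(SSSZ, Z), SSSZ), add(mul(Z, Z), Z))
  [1] add(mul(S(add(SSZ, Z)), SSSZ), add(mul(Z, Z), Z))
  [2] add(add(SSSZ, mul(add(SSZ, Z), SSSZ)), add(mul(Z, Z), Z))
  [3] add(S(add(SSZ, mul(add(SSZ, Z), SSSZ))), add(mul(Z, Z), Z))
  [4] S(add(add(SSZ, mul(add(SSZ, Z), SSSZ)), add(mul(Z, Z), Z)))
  [5] S(add(S(add(SZ, mul(add(SSZ, Z), SSSZ))), add(mul(Z, Z), Z)))
  [6] S(S(add(add(SZ, mul(add(SSZ, Z), SSSZ)), add(mul(Z, Z), Z))))
  [7] S(S(add(S(add(Z, mul(add(SSZ, Z), SSSZ))), add(mul(Z, Z), Z))))
  [8] S(S(S(add(add(Z, mul(add(SSZ, Z), SSSZ)), add(mul(Z, Z), Z)))))
  [9] S(S(S(add(mul(add(SSZ, Z), SSSZ), add(mul(Z, Z), Z)))))
  [10] S(S(S(add(mul(S(add(SZ, Z)), SSSZ), add(mul(Z, Z), Z)))))
  [11] S(S(S(add(add(SSSZ, mul(add(SZ, Z), SSSZ)), add(mul(Z, Z), Z)))))
  [12] S(S(S(add(S(add(SSZ, mul(add(SZ, Z), SSSZ))), add(mul(Z, Z), Z)))))
  [13] S(S(S(S(add(add(SSZ, mul(add(SZ, Z), SSSZ)), add(mul(Z, Z), Z))))))
  [14] S(S(S(S(add(S(add(SZ, mul(add(SZ, Z), SSSZ))), add(mul(Z, Z), Z))))))
  [15] S(S(S(S(S(add(add(SZ, mul(add(SZ, Z), SSSZ)), add(mul(Z, Z), Z)))))))
  [16] S(S(S(S(S(add(S(add(Z, mul(add(SZ, Z), SSSZ))), add(mul(Z, Z), Z)))))))
  [17] S(S(S(S(S(S(add(add(Z, mul(add(SZ, Z), SSSZ)), add(mul(Z, Z), Z))))))))
  [18] S(S(S(S(S(S(add(mul(add(SZ, Z), SSSZ), add(mul(Z, Z), Z))))))))
  [19] S(S(S(S(S(S(add(mul(S(add(Z, Z)), SSSZ), add(mul(Z, Z), Z))))))))
  [20] S(S(S(S(S(S(add(add(SSSZ, mul(add(Z, Z), SSSZ)), add(mul(Z, Z), Z))))))))
  [21] S(S(S(S(S(S(add(S(add(SSZ, mul(add(Z, Z), SSSZ))), add(mul(Z, Z), Z))))))))
  [22] S(S(S(S(S(S(S(add(add(SSZ, mul(add(Z, Z), SSSZ)), add(mul(Z, Z), Z)))))))))
  [23] S(S(S(S(S(S(S(add(S(add(SZ, mul(add(Z, Z), SSSZ))), add(mul(Z, Z), Z)))))))))
  [24] S(S(S(S(S(S(S(S(add(add(SZ, mul(add(Z, Z), SSSZ)), add(mul(Z, Z), Z))))))))))
  [25] S(S(S(S(S(S(S(S(add(S(add(Z, mul(add(Z, Z), SSSZ))), add(mul(Z, Z), Z))))))))))
  [26] S(S(S(S(S(S(S(S(S(add(add(Z, mul(add(Z, Z), SSSZ)), add(mul(Z, Z), Z)))))))))))
  [27] S(S(S(S(S(S(S(S(S(add(mul(add(Z, Z), SSSZ), add(mul(Z, Z), Z)))))))))))
  [28] S(S(S(S(S(S(S(S(S(add(mul(Z, SSSZ), add(mul(Z, Z), Z)))))))))))
  [29] S(S(S(S(S(S(S(S(S(add(Z, add(mul(Z, Z), Z)))))))))))
  [30] S(S(S(S(S(S(S(S(S(add(mul(Z, Z), Z))))))))))
  [31] S(S(S(S(S(S(S(S(S(add(Z, Z))))))))))
  [32] S^9(Z)

Answer: normal form = S^9(Z)  (in 32 steps)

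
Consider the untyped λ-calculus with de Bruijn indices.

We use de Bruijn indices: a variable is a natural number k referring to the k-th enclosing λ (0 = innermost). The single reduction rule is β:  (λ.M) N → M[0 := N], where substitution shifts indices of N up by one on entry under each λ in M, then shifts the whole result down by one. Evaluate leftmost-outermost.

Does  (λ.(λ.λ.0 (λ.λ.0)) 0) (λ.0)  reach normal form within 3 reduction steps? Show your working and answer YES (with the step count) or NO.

Answer: YES — reaches normal form λ.0 (λ.λ.0) in 2 ≤ 3 steps

Derivation:
  start: (λ.(λ.λ.0 (λ.λ.0)) 0) (λ.0)
  step 1: (λ.λ.0 (λ.λ.0)) (λ.0)
  step 2: λ.0 (λ.λ.0)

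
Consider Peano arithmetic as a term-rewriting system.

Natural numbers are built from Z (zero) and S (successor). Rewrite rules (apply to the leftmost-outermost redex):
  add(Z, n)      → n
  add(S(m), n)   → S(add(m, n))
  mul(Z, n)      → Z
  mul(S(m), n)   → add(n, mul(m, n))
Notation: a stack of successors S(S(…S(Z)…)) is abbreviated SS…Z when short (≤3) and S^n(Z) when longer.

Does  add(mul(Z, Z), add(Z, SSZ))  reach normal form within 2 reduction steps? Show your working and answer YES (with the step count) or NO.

  start: add(mul(Z, Z), add(Z, SSZ))
  [1] add(Z, add(Z, SSZ))
  [2] add(Z, SSZ)

Answer: NO — after 2 steps the term is add(Z, SSZ), not yet normal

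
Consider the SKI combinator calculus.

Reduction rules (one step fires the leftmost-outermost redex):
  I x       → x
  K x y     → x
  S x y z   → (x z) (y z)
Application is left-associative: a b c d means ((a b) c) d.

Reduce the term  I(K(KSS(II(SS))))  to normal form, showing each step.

  start: I(K(KSS(II(SS))))
  [1] K(KSS(II(SS)))
  [2] K(S(II(SS)))
  [3] K(S(I(SS)))
  [4] K(S(SS))

Answer: normal form = K(S(SS))  (in 4 steps)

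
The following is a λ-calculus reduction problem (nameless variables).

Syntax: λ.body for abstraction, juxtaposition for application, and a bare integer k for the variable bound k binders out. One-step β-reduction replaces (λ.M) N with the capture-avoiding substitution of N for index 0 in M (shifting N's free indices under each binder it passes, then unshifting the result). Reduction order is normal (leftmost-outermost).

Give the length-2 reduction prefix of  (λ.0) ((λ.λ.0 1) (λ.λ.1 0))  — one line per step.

Answer: after 2 steps: λ.0 (λ.λ.1 0)

Reduction:
  start: (λ.0) ((λ.λ.0 1) (λ.λ.1 0))
  [1] (λ.λ.0 1) (λ.λ.1 0)
  [2] λ.0 (λ.λ.1 0)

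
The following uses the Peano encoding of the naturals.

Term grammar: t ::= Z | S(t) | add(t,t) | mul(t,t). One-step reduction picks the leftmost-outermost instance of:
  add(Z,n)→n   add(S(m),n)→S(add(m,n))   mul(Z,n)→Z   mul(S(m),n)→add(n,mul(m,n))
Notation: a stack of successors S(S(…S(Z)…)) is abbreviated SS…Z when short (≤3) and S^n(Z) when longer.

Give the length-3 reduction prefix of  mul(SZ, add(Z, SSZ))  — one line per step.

  start: mul(SZ, add(Z, SSZ))
  [1] add(add(Z, SSZ), mul(Z, add(Z, SSZ)))
  [2] add(SSZ, mul(Z, add(Z, SSZ)))
  [3] S(add(SZ, mul(Z, add(Z, SSZ))))

Answer: after 3 steps: S(add(SZ, mul(Z, add(Z, SSZ))))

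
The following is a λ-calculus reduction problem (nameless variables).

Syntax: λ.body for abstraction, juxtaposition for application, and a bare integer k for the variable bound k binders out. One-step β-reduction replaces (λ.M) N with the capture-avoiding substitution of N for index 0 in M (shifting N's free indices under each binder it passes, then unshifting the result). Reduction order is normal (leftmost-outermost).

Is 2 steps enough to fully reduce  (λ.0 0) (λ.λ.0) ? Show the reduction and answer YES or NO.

Answer: YES — reaches normal form λ.0 in 2 ≤ 2 steps

Working:
  start: (λ.0 0) (λ.λ.0)
  step 1: (λ.λ.0) (λ.λ.0)
  step 2: λ.0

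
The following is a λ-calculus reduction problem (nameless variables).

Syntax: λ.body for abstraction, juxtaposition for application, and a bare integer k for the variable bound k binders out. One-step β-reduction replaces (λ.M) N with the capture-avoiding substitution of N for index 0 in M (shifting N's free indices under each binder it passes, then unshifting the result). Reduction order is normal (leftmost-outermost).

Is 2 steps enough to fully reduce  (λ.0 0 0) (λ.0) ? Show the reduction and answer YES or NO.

Answer: NO — after 2 steps the term is (λ.0) (λ.0), not yet normal

Working:
  start: (λ.0 0 0) (λ.0)
  [1] (λ.0) (λ.0) (λ.0)
  [2] (λ.0) (λ.0)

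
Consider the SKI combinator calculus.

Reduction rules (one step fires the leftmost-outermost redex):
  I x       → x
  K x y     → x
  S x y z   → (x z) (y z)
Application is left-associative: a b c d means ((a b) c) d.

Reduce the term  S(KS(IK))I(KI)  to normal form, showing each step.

  start: S(KS(IK))I(KI)
  [1] KS(IK)(KI)(I(KI))
  [2] S(KI)(I(KI))
  [3] S(KI)(KI)

Answer: normal form = S(KI)(KI)  (in 3 steps)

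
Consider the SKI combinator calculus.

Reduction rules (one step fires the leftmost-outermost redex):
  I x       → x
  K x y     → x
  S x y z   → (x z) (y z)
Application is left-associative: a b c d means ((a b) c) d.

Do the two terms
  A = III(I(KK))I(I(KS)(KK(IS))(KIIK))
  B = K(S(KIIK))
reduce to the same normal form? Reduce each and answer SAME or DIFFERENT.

Term A:
  start: III(I(KK))I(I(KS)(KK(IS))(KIIK))
  [1] II(I(KK))I(I(KS)(KK(IS))(KIIK))
  [2] I(I(KK))I(I(KS)(KK(IS))(KIIK))
  [3] I(KK)I(I(KS)(KK(IS))(KIIK))
  [4] KKI(I(KS)(KK(IS))(KIIK))
  [5] K(I(KS)(KK(IS))(KIIK))
  [6] K(KS(KK(IS))(KIIK))
  [7] K(S(KIIK))
  [8] K(S(IK))
  [9] K(SK)

Term B:
  start: K(S(KIIK))
  [1] K(S(IK))
  [2] K(SK)

Answer: SAME — A ⇓ K(SK), B ⇓ K(SK)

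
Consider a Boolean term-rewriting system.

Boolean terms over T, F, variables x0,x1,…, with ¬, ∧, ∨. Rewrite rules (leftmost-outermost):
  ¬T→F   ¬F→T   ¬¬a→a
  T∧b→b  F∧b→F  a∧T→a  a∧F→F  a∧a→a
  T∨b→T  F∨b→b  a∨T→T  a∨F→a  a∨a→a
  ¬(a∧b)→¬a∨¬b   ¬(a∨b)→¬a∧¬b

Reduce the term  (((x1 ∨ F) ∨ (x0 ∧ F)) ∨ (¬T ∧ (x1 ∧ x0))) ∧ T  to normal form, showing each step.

  start: (((x1 ∨ F) ∨ (x0 ∧ F)) ∨ (¬T ∧ (x1 ∧ x0))) ∧ T
  →1  ((x1 ∨ F) ∨ (x0 ∧ F)) ∨ (¬T ∧ (x1 ∧ x0))
  →2  (x1 ∨ (x0 ∧ F)) ∨ (¬T ∧ (x1 ∧ x0))
  →3  (x1 ∨ F) ∨ (¬T ∧ (x1 ∧ x0))
  →4  x1 ∨ (¬T ∧ (x1 ∧ x0))
  →5  x1 ∨ (F ∧ (x1 ∧ x0))
  →6  x1 ∨ F
  →7  x1

Answer: normal form = x1  (in 7 steps)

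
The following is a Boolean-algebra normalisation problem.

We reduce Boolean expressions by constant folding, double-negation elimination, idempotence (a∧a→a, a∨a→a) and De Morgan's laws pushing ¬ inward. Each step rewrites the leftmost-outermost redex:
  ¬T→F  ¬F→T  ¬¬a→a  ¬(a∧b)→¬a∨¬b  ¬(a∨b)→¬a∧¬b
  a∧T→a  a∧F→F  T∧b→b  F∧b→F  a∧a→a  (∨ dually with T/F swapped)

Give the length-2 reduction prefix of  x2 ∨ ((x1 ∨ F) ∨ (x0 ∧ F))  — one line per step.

  start: x2 ∨ ((x1 ∨ F) ∨ (x0 ∧ F))
  →1  x2 ∨ (x1 ∨ (x0 ∧ F))
  →2  x2 ∨ (x1 ∨ F)

Answer: after 2 steps: x2 ∨ (x1 ∨ F)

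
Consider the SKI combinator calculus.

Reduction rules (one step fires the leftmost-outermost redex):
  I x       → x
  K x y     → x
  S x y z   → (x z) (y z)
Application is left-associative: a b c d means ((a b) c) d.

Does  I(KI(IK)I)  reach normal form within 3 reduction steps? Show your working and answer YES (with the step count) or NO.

  start: I(KI(IK)I)
  step 1: KI(IK)I
  step 2: II
  step 3: I

Answer: YES — reaches normal form I in 3 ≤ 3 steps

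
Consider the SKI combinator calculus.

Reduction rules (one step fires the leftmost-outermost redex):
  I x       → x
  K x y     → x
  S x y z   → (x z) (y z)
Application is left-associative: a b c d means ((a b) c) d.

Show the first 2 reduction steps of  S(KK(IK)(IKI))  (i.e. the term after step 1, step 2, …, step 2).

Answer: after 2 steps: S(K(KI))

Reduction:
  start: S(KK(IK)(IKI))
  →1  S(K(IKI))
  →2  S(K(KI))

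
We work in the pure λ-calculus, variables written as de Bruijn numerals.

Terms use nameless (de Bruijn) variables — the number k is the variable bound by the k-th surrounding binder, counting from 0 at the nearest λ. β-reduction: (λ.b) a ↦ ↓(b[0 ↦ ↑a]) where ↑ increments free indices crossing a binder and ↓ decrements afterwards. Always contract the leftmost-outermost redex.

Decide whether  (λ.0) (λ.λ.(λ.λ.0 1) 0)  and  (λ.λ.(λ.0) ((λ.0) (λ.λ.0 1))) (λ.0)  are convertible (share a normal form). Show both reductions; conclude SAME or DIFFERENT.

Answer: SAME — A ⇓ λ.λ.λ.0 1, B ⇓ λ.λ.λ.0 1

Working:
Term A:
  start: (λ.0) (λ.λ.(λ.λ.0 1) 0)
  step 1: λ.λ.(λ.λ.0 1) 0
  step 2: λ.λ.λ.0 1

Term B:
  start: (λ.λ.(λ.0) ((λ.0) (λ.λ.0 1))) (λ.0)
  step 1: λ.(λ.0) ((λ.0) (λ.λ.0 1))
  step 2: λ.(λ.0) (λ.λ.0 1)
  step 3: λ.λ.λ.0 1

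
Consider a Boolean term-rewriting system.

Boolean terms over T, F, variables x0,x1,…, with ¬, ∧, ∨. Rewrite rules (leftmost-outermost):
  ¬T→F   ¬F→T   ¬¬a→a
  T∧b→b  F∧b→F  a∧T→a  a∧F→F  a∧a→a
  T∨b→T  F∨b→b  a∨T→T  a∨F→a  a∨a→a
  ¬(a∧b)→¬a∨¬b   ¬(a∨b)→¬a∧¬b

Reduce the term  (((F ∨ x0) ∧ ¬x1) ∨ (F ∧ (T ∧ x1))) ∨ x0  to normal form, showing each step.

  start: (((F ∨ x0) ∧ ¬x1) ∨ (F ∧ (T ∧ x1))) ∨ x0
  [1] ((x0 ∧ ¬x1) ∨ (F ∧ (T ∧ x1))) ∨ x0
  [2] ((x0 ∧ ¬x1) ∨ F) ∨ x0
  [3] (x0 ∧ ¬x1) ∨ x0

Answer: normal form = (x0 ∧ ¬x1) ∨ x0  (in 3 steps)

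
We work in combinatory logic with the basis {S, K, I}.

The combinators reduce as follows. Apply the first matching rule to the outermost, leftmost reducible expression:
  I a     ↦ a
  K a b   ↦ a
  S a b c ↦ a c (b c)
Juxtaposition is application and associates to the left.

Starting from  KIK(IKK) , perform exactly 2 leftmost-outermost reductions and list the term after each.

  start: KIK(IKK)
  step 1: I(IKK)
  step 2: IKK

Answer: after 2 steps: IKK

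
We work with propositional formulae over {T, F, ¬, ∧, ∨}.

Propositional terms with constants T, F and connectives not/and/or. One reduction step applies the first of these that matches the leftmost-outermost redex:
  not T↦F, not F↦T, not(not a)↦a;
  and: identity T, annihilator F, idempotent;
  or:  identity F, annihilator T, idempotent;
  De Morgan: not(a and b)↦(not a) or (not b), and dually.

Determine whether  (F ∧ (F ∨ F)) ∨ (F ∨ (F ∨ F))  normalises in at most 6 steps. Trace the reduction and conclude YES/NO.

Answer: YES — reaches normal form F in 4 ≤ 6 steps

Working:
  start: (F ∧ (F ∨ F)) ∨ (F ∨ (F ∨ F))
  step 1: F ∨ (F ∨ (F ∨ F))
  step 2: F ∨ (F ∨ F)
  step 3: F ∨ F
  step 4: F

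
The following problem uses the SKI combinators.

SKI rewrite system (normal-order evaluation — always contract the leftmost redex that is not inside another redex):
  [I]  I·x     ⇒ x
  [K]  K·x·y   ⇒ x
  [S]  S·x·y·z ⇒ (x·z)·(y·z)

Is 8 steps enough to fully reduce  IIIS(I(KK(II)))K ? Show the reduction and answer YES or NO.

  start: IIIS(I(KK(II)))K
  step 1: IIS(I(KK(II)))K
  step 2: IS(I(KK(II)))K
  step 3: S(I(KK(II)))K
  step 4: S(KK(II))K
  step 5: SKK

Answer: YES — reaches normal form SKK in 5 ≤ 8 steps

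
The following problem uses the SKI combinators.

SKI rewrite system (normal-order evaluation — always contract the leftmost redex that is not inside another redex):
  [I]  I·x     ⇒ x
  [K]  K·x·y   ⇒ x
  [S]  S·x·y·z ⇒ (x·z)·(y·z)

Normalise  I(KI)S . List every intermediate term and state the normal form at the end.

Answer: normal form = I  (in 2 steps)

Working:
  start: I(KI)S
  [1] KIS
  [2] I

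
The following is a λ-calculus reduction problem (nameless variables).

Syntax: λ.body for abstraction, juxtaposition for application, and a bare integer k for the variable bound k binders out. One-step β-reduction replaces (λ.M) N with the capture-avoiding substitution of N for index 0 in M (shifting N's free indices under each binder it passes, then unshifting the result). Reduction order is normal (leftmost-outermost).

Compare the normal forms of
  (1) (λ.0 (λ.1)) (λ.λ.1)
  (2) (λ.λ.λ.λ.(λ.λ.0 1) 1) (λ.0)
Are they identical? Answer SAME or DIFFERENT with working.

Answer: DIFFERENT — A ⇓ λ.λ.λ.λ.1, B ⇓ λ.λ.λ.λ.0 2

Reduction:
Term A:
  start: (λ.0 (λ.1)) (λ.λ.1)
  step 1: (λ.λ.1) (λ.λ.λ.1)
  step 2: λ.λ.λ.λ.1

Term B:
  start: (λ.λ.λ.λ.(λ.λ.0 1) 1) (λ.0)
  step 1: λ.λ.λ.(λ.λ.0 1) 1
  step 2: λ.λ.λ.λ.0 2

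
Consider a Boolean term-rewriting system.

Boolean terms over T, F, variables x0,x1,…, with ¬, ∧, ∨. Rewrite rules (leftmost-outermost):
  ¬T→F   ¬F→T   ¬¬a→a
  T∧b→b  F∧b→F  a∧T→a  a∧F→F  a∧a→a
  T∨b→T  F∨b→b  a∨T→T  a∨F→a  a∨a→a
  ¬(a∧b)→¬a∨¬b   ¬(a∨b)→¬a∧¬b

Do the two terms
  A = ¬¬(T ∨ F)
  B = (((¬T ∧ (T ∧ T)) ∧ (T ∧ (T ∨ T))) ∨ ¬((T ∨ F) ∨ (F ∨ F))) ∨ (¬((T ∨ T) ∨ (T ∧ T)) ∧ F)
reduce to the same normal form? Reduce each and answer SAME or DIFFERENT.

Answer: DIFFERENT — A ⇓ T, B ⇓ F

Working:
Term A:
  start: ¬¬(T ∨ F)
  [1] T ∨ F
  [2] T

Term B:
  start: (((¬T ∧ (T ∧ T)) ∧ (T ∧ (T ∨ T))) ∨ ¬((T ∨ F) ∨ (F ∨ F))) ∨ (¬((T ∨ T) ∨ (T ∧ T)) ∧ F)
  [1] (((F ∧ (T ∧ T)) ∧ (T ∧ (T ∨ T))) ∨ ¬((T ∨ F) ∨ (F ∨ F))) ∨ (¬((T ∨ T) ∨ (T ∧ T)) ∧ F)
  [2] ((F ∧ (T ∧ (T ∨ T))) ∨ ¬((T ∨ F) ∨ (F ∨ F))) ∨ (¬((T ∨ T) ∨ (T ∧ T)) ∧ F)
  [3] (F ∨ ¬((T ∨ F) ∨ (F ∨ F))) ∨ (¬((T ∨ T) ∨ (T ∧ T)) ∧ F)
  [4] ¬((T ∨ F) ∨ (F ∨ F)) ∨ (¬((T ∨ T) ∨ (T ∧ T)) ∧ F)
  [5] (¬(T ∨ F) ∧ ¬(F ∨ F)) ∨ (¬((T ∨ T) ∨ (T ∧ T)) ∧ F)
  [6] ((¬T ∧ ¬F) ∧ ¬(F ∨ F)) ∨ (¬((T ∨ T) ∨ (T ∧ T)) ∧ F)
  [7] ((F ∧ ¬F) ∧ ¬(F ∨ F)) ∨ (¬((T ∨ T) ∨ (T ∧ T)) ∧ F)
  [8] (F ∧ ¬(F ∨ F)) ∨ (¬((T ∨ T) ∨ (T ∧ T)) ∧ F)
  [9] F ∨ (¬((T ∨ T) ∨ (T ∧ T)) ∧ F)
  [10] ¬((T ∨ T) ∨ (T ∧ T)) ∧ F
  [11] F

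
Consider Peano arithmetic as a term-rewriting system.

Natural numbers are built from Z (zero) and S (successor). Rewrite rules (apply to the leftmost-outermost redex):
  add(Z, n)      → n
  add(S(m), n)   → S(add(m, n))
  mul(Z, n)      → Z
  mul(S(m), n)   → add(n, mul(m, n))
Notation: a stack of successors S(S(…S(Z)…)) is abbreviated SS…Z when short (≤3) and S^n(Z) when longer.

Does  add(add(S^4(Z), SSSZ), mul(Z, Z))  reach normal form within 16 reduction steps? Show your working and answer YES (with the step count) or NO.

  start: add(add(S^4(Z), SSSZ), mul(Z, Z))
  [1] add(S(add(SSSZ, SSSZ)), mul(Z, Z))
  [2] S(add(add(SSSZ, SSSZ), mul(Z, Z)))
  [3] S(add(S(add(SSZ, SSSZ)), mul(Z, Z)))
  [4] S(S(add(add(SSZ, SSSZ), mul(Z, Z))))
  [5] S(S(add(S(add(SZ, SSSZ)), mul(Z, Z))))
  [6] S(S(S(add(add(SZ, SSSZ), mul(Z, Z)))))
  [7] S(S(S(add(S(add(Z, SSSZ)), mul(Z, Z)))))
  [8] S(S(S(S(add(add(Z, SSSZ), mul(Z, Z))))))
  [9] S(S(S(S(add(SSSZ, mul(Z, Z))))))
  [10] S(S(S(S(S(add(SSZ, mul(Z, Z)))))))
  [11] S(S(S(S(S(S(add(SZ, mul(Z, Z))))))))
  [12] S(S(S(S(S(S(S(add(Z, mul(Z, Z)))))))))
  [13] S(S(S(S(S(S(S(mul(Z, Z))))))))
  [14] S^7(Z)

Answer: YES — reaches normal form S^7(Z) in 14 ≤ 16 steps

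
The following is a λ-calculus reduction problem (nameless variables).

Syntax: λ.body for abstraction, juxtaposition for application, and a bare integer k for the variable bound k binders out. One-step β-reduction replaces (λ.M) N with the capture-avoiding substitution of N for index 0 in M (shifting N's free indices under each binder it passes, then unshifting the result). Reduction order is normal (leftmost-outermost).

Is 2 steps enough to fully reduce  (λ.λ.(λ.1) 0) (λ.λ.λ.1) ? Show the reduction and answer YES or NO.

  start: (λ.λ.(λ.1) 0) (λ.λ.λ.1)
  [1] λ.(λ.1) 0
  [2] λ.0

Answer: YES — reaches normal form λ.0 in 2 ≤ 2 steps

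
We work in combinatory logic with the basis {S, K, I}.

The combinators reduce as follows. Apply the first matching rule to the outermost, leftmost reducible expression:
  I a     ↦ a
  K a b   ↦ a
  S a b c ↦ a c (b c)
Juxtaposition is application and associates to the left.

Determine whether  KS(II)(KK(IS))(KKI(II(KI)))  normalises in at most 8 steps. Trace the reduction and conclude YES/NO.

  start: KS(II)(KK(IS))(KKI(II(KI)))
  step 1: S(KK(IS))(KKI(II(KI)))
  step 2: SK(KKI(II(KI)))
  step 3: SK(K(II(KI)))
  step 4: SK(K(I(KI)))
  step 5: SK(K(KI))

Answer: YES — reaches normal form SK(K(KI)) in 5 ≤ 8 steps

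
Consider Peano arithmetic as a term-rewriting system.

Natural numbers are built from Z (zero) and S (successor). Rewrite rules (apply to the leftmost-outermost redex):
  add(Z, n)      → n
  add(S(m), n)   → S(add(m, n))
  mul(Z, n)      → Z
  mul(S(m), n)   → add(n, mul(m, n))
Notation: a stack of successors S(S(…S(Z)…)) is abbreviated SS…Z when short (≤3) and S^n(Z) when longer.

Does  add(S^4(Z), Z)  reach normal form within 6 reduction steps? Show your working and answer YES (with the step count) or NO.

  start: add(S^4(Z), Z)
  step 1: S(add(SSSZ, Z))
  step 2: S(S(add(SSZ, Z)))
  step 3: S(S(S(add(SZ, Z))))
  step 4: S(S(S(S(add(Z, Z)))))
  step 5: S^4(Z)

Answer: YES — reaches normal form S^4(Z) in 5 ≤ 6 steps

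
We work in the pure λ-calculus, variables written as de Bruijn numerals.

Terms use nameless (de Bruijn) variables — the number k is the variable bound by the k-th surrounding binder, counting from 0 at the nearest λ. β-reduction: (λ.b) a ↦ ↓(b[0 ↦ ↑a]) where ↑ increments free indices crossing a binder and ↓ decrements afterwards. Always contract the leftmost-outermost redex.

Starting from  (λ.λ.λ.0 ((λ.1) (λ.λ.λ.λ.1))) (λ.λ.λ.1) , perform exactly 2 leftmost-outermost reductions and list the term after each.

  start: (λ.λ.λ.0 ((λ.1) (λ.λ.λ.λ.1))) (λ.λ.λ.1)
  step 1: λ.λ.0 ((λ.1) (λ.λ.λ.λ.1))
  step 2: λ.λ.0 0

Answer: after 2 steps: λ.λ.0 0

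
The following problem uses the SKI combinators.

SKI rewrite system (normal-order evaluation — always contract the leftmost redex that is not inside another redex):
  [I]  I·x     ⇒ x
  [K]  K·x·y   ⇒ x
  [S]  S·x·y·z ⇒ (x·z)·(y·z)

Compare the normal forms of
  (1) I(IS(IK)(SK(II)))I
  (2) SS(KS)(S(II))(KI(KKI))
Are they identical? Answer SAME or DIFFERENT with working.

Term A:
  start: I(IS(IK)(SK(II)))I
  step 1: IS(IK)(SK(II))I
  step 2: S(IK)(SK(II))I
  step 3: IKI(SK(II)I)
  step 4: KI(SK(II)I)
  step 5: I

Term B:
  start: SS(KS)(S(II))(KI(KKI))
  step 1: S(S(II))(KS(S(II)))(KI(KKI))
  step 2: S(II)(KI(KKI))(KS(S(II))(KI(KKI)))
  step 3: II(KS(S(II))(KI(KKI)))(KI(KKI)(KS(S(II))(KI(KKI))))
  step 4: I(KS(S(II))(KI(KKI)))(KI(KKI)(KS(S(II))(KI(KKI))))
  step 5: KS(S(II))(KI(KKI))(KI(KKI)(KS(S(II))(KI(KKI))))
  step 6: S(KI(KKI))(KI(KKI)(KS(S(II))(KI(KKI))))
  step 7: SI(KI(KKI)(KS(S(II))(KI(KKI))))
  step 8: SI(I(KS(S(II))(KI(KKI))))
  step 9: SI(KS(S(II))(KI(KKI)))
  step 10: SI(S(KI(KKI)))
  step 11: SI(SI)

Answer: DIFFERENT — A ⇓ I, B ⇓ SI(SI)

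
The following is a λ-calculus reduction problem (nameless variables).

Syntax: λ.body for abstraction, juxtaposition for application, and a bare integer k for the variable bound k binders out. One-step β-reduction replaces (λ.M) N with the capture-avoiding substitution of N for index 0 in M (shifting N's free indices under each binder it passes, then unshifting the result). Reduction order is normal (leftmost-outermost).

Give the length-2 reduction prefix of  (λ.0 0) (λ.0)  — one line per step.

  start: (λ.0 0) (λ.0)
  step 1: (λ.0) (λ.0)
  step 2: λ.0

Answer: after 2 steps: λ.0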